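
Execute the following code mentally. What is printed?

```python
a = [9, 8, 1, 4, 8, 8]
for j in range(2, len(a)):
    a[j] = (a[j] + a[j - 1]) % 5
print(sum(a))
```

j=2: a[2] = (1+8)%5 = 4 → [9, 8, 4, 4, 8, 8]
j=3: a[3] = (4+4)%5 = 3 → [9, 8, 4, 3, 8, 8]
j=4: a[4] = (8+3)%5 = 1 → [9, 8, 4, 3, 1, 8]
j=5: a[5] = (8+1)%5 = 4 → [9, 8, 4, 3, 1, 4]
sum = 29

29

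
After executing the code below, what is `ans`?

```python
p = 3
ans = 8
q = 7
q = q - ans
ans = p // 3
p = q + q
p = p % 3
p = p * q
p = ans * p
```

q = 7-8 = -1
ans = 3//3 = 1
p = (-1)+(-1) = -2
p = (-2)%3 = 1
p = 1*(-1) = -1
p = 1*(-1) = -1

1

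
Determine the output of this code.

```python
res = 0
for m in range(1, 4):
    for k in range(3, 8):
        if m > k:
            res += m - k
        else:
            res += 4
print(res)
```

m=1,k=3: not 1>3, res = 0+4 = 4
m=1,k=4: not 1>4, res = 4+4 = 8
m=1,k=5: not 1>5, res = 8+4 = 12
m=1,k=6: not 1>6, res = 12+4 = 16
m=1,k=7: not 1>7, res = 16+4 = 20
m=2,k=3: not 2>3, res = 20+4 = 24
m=2,k=4: not 2>4, res = 24+4 = 28
m=2,k=5: not 2>5, res = 28+4 = 32
m=2,k=6: not 2>6, res = 32+4 = 36
m=2,k=7: not 2>7, res = 36+4 = 40
m=3,k=3: not 3>3, res = 40+4 = 44
m=3,k=4: not 3>4, res = 44+4 = 48
m=3,k=5: not 3>5, res = 48+4 = 52
m=3,k=6: not 3>6, res = 52+4 = 56
m=3,k=7: not 3>7, res = 56+4 = 60

60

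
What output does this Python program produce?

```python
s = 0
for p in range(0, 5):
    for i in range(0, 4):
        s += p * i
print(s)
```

60

p=0,i=0: s = 0+0 = 0
p=0,i=1: s = 0+0 = 0
p=0,i=2: s = 0+0 = 0
p=0,i=3: s = 0+0 = 0
p=1,i=0: s = 0+0 = 0
p=1,i=1: s = 0+1 = 1
p=1,i=2: s = 1+2 = 3
p=1,i=3: s = 3+3 = 6
p=2,i=0: s = 6+0 = 6
p=2,i=1: s = 6+2 = 8
p=2,i=2: s = 8+4 = 12
p=2,i=3: s = 12+6 = 18
p=3,i=0: s = 18+0 = 18
p=3,i=1: s = 18+3 = 21
p=3,i=2: s = 21+6 = 27
p=3,i=3: s = 27+9 = 36
p=4,i=0: s = 36+0 = 36
p=4,i=1: s = 36+4 = 40
p=4,i=2: s = 40+8 = 48
p=4,i=3: s = 48+12 = 60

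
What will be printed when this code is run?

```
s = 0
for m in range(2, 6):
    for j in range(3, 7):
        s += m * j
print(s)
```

252

m=2,j=3: s = 0+6 = 6
m=2,j=4: s = 6+8 = 14
m=2,j=5: s = 14+10 = 24
m=2,j=6: s = 24+12 = 36
m=3,j=3: s = 36+9 = 45
m=3,j=4: s = 45+12 = 57
m=3,j=5: s = 57+15 = 72
m=3,j=6: s = 72+18 = 90
m=4,j=3: s = 90+12 = 102
m=4,j=4: s = 102+16 = 118
m=4,j=5: s = 118+20 = 138
m=4,j=6: s = 138+24 = 162
m=5,j=3: s = 162+15 = 177
m=5,j=4: s = 177+20 = 197
m=5,j=5: s = 197+25 = 222
m=5,j=6: s = 222+30 = 252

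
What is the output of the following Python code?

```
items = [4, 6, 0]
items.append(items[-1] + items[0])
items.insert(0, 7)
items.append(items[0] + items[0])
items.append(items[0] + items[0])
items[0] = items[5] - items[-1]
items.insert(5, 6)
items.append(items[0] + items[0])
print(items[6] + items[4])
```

append items[-1]+items[0] = 0+4 = 4 → [4, 6, 0, 4]
insert 7 at 0 → [7, 4, 6, 0, 4]
append items[0]+items[0] = 7+7 = 14 → [7, 4, 6, 0, 4, 14]
append items[0]+items[0] = 7+7 = 14 → [7, 4, 6, 0, 4, 14, 14]
items[0] = items[5]-items[-1] = 14-14 = 0 → [0, 4, 6, 0, 4, 14, 14]
insert 6 at 5 → [0, 4, 6, 0, 4, 6, 14, 14]
append items[0]+items[0] = 0+0 = 0 → [0, 4, 6, 0, 4, 6, 14, 14, 0]
items[6]+items[4] = 14+4 = 18

18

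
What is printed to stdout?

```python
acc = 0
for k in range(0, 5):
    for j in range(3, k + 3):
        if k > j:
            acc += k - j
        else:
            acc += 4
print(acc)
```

37

k=1,j=3: not 1>3, acc = 0+4 = 4
k=2,j=3: not 2>3, acc = 4+4 = 8
k=2,j=4: not 2>4, acc = 8+4 = 12
k=3,j=3: not 3>3, acc = 12+4 = 16
k=3,j=4: not 3>4, acc = 16+4 = 20
k=3,j=5: not 3>5, acc = 20+4 = 24
k=4,j=3: 4>3, acc = 24+1 = 25
k=4,j=4: not 4>4, acc = 25+4 = 29
k=4,j=5: not 4>5, acc = 29+4 = 33
k=4,j=6: not 4>6, acc = 33+4 = 37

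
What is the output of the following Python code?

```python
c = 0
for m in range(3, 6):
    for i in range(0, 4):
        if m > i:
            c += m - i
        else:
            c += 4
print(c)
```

m=3,i=0: 3>0, c = 0+3 = 3
m=3,i=1: 3>1, c = 3+2 = 5
m=3,i=2: 3>2, c = 5+1 = 6
m=3,i=3: not 3>3, c = 6+4 = 10
m=4,i=0: 4>0, c = 10+4 = 14
m=4,i=1: 4>1, c = 14+3 = 17
m=4,i=2: 4>2, c = 17+2 = 19
m=4,i=3: 4>3, c = 19+1 = 20
m=5,i=0: 5>0, c = 20+5 = 25
m=5,i=1: 5>1, c = 25+4 = 29
m=5,i=2: 5>2, c = 29+3 = 32
m=5,i=3: 5>3, c = 32+2 = 34

34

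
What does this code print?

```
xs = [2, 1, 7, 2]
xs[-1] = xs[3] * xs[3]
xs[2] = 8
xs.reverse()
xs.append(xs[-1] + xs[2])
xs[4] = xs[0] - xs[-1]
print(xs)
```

[4, 8, 1, 2, 1]

xs[-1] = xs[3]*xs[3] = 2*2 = 4 → [2, 1, 7, 4]
xs[2] = 8 → [2, 1, 8, 4]
reverse → [4, 8, 1, 2]
append xs[-1]+xs[2] = 2+1 = 3 → [4, 8, 1, 2, 3]
xs[4] = xs[0]-xs[-1] = 4-3 = 1 → [4, 8, 1, 2, 1]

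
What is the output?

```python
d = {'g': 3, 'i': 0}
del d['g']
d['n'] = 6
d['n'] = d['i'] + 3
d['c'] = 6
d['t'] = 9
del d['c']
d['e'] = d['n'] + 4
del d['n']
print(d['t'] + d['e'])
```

16

del 'g' → {'i': 0}
d['n'] = 6 → {'i': 0, 'n': 6}
d['n'] = d['i']+3 = 3 → {'i': 0, 'n': 3}
d['c'] = 6 → {'i': 0, 'n': 3, 'c': 6}
d['t'] = 9 → {'i': 0, 'n': 3, 'c': 6, 't': 9}
del 'c' → {'i': 0, 'n': 3, 't': 9}
d['e'] = d['n']+4 = 7 → {'i': 0, 'n': 3, 't': 9, 'e': 7}
del 'n' → {'i': 0, 't': 9, 'e': 7}
d['t']+d['e'] = 9+7 = 16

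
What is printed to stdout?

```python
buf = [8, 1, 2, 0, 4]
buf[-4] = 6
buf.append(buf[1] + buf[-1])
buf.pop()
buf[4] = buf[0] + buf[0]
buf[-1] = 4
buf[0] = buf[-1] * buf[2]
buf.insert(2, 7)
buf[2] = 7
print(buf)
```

buf[-4] = 6 → [8, 6, 2, 0, 4]
append buf[1]+buf[-1] = 6+4 = 10 → [8, 6, 2, 0, 4, 10]
pop() removes 10 → [8, 6, 2, 0, 4]
buf[4] = buf[0]+buf[0] = 8+8 = 16 → [8, 6, 2, 0, 16]
buf[-1] = 4 → [8, 6, 2, 0, 4]
buf[0] = buf[-1]*buf[2] = 4*2 = 8 → [8, 6, 2, 0, 4]
insert 7 at 2 → [8, 6, 7, 2, 0, 4]
buf[2] = 7 → [8, 6, 7, 2, 0, 4]

[8, 6, 7, 2, 0, 4]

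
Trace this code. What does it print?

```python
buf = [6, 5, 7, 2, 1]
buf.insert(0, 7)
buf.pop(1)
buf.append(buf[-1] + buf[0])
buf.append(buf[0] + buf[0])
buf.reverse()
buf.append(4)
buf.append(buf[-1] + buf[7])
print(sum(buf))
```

56

insert 7 at 0 → [7, 6, 5, 7, 2, 1]
pop(1) removes 6 → [7, 5, 7, 2, 1]
append buf[-1]+buf[0] = 1+7 = 8 → [7, 5, 7, 2, 1, 8]
append buf[0]+buf[0] = 7+7 = 14 → [7, 5, 7, 2, 1, 8, 14]
reverse → [14, 8, 1, 2, 7, 5, 7]
append 4 → [14, 8, 1, 2, 7, 5, 7, 4]
append buf[-1]+buf[7] = 4+4 = 8 → [14, 8, 1, 2, 7, 5, 7, 4, 8]
sum = 56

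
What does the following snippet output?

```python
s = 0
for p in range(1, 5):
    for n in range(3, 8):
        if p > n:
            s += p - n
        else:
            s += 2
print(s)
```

39

p=1,n=3: not 1>3, s = 0+2 = 2
p=1,n=4: not 1>4, s = 2+2 = 4
p=1,n=5: not 1>5, s = 4+2 = 6
p=1,n=6: not 1>6, s = 6+2 = 8
p=1,n=7: not 1>7, s = 8+2 = 10
p=2,n=3: not 2>3, s = 10+2 = 12
p=2,n=4: not 2>4, s = 12+2 = 14
p=2,n=5: not 2>5, s = 14+2 = 16
p=2,n=6: not 2>6, s = 16+2 = 18
p=2,n=7: not 2>7, s = 18+2 = 20
p=3,n=3: not 3>3, s = 20+2 = 22
p=3,n=4: not 3>4, s = 22+2 = 24
p=3,n=5: not 3>5, s = 24+2 = 26
p=3,n=6: not 3>6, s = 26+2 = 28
p=3,n=7: not 3>7, s = 28+2 = 30
p=4,n=3: 4>3, s = 30+1 = 31
p=4,n=4: not 4>4, s = 31+2 = 33
p=4,n=5: not 4>5, s = 33+2 = 35
p=4,n=6: not 4>6, s = 35+2 = 37
p=4,n=7: not 4>7, s = 37+2 = 39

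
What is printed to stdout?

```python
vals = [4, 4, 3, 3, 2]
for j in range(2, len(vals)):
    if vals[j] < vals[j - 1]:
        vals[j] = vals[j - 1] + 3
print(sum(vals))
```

j=2: 3<4, vals[2] = 4+3 = 7 → [4, 4, 7, 3, 2]
j=3: 3<7, vals[3] = 7+3 = 10 → [4, 4, 7, 10, 2]
j=4: 2<10, vals[4] = 10+3 = 13 → [4, 4, 7, 10, 13]
sum = 38

38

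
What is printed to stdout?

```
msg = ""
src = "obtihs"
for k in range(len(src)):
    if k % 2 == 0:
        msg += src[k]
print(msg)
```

k=0: add 'o' → 'o'
k=1: skip
k=2: add 't' → 'ot'
k=3: skip
k=4: add 'h' → 'oth'
k=5: skip

oth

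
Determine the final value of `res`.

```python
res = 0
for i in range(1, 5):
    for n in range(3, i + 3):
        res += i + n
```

70

i=1,n=3: res = 0+4 = 4
i=2,n=3: res = 4+5 = 9
i=2,n=4: res = 9+6 = 15
i=3,n=3: res = 15+6 = 21
i=3,n=4: res = 21+7 = 28
i=3,n=5: res = 28+8 = 36
i=4,n=3: res = 36+7 = 43
i=4,n=4: res = 43+8 = 51
i=4,n=5: res = 51+9 = 60
i=4,n=6: res = 60+10 = 70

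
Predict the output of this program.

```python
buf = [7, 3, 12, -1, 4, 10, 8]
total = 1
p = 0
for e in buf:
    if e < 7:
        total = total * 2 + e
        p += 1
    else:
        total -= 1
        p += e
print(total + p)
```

e=7: not <7, total = 1-1 = 0; p=7
e=3: <7, total = 0*2+3 = 3; p=8
e=12: not <7, total = 3-1 = 2; p=20
e=-1: <7, total = 2*2+(-1) = 3; p=21
e=4: <7, total = 3*2+4 = 10; p=22
e=10: not <7, total = 10-1 = 9; p=32
e=8: not <7, total = 9-1 = 8; p=40
total+p = 8+40 = 48

48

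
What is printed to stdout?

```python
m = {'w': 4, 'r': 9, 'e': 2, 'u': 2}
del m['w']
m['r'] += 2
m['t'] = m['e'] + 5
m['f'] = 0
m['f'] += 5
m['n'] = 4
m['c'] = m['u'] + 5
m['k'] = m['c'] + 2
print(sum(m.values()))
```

del 'w' → {'r': 9, 'e': 2, 'u': 2}
m['r'] = 9+2 = 11 → {'r': 11, 'e': 2, 'u': 2}
m['t'] = m['e']+5 = 7 → {'r': 11, 'e': 2, 'u': 2, 't': 7}
m['f'] = 0 → {'r': 11, 'e': 2, 'u': 2, 't': 7, 'f': 0}
m['f'] = 0+5 = 5 → {'r': 11, 'e': 2, 'u': 2, 't': 7, 'f': 5}
m['n'] = 4 → {'r': 11, 'e': 2, 'u': 2, 't': 7, 'f': 5, 'n': 4}
m['c'] = m['u']+5 = 7 → {'r': 11, 'e': 2, 'u': 2, 't': 7, 'f': 5, 'n': 4, 'c': 7}
m['k'] = m['c']+2 = 9 → {'r': 11, 'e': 2, 'u': 2, 't': 7, 'f': 5, 'n': 4, 'c': 7, 'k': 9}
sum of values = 47

47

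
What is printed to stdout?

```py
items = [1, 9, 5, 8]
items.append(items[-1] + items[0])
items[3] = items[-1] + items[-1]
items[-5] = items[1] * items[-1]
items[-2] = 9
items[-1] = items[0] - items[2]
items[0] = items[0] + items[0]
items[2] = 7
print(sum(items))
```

append items[-1]+items[0] = 8+1 = 9 → [1, 9, 5, 8, 9]
items[3] = items[-1]+items[-1] = 9+9 = 18 → [1, 9, 5, 18, 9]
items[-5] = items[1]*items[-1] = 9*9 = 81 → [81, 9, 5, 18, 9]
items[-2] = 9 → [81, 9, 5, 9, 9]
items[-1] = items[0]-items[2] = 81-5 = 76 → [81, 9, 5, 9, 76]
items[0] = items[0]+items[0] = 81+81 = 162 → [162, 9, 5, 9, 76]
items[2] = 7 → [162, 9, 7, 9, 76]
sum = 263

263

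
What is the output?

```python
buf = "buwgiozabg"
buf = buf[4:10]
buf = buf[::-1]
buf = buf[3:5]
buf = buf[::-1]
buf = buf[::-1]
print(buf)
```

slice [4:10] → 'iozabg'
reverse → 'gbazoi'
slice [3:5] → 'zo'
reverse → 'oz'
reverse → 'zo'

zo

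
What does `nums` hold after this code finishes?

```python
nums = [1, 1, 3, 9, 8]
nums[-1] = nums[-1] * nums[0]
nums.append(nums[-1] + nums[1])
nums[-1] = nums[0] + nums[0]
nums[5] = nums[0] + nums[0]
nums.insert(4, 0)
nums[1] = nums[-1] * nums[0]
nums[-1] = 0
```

nums[-1] = nums[-1]*nums[0] = 8*1 = 8 → [1, 1, 3, 9, 8]
append nums[-1]+nums[1] = 8+1 = 9 → [1, 1, 3, 9, 8, 9]
nums[-1] = nums[0]+nums[0] = 1+1 = 2 → [1, 1, 3, 9, 8, 2]
nums[5] = nums[0]+nums[0] = 1+1 = 2 → [1, 1, 3, 9, 8, 2]
insert 0 at 4 → [1, 1, 3, 9, 0, 8, 2]
nums[1] = nums[-1]*nums[0] = 2*1 = 2 → [1, 2, 3, 9, 0, 8, 2]
nums[-1] = 0 → [1, 2, 3, 9, 0, 8, 0]

[1, 2, 3, 9, 0, 8, 0]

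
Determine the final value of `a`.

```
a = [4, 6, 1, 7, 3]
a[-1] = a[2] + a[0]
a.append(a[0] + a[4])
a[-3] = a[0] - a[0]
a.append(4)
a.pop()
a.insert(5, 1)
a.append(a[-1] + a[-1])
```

a[-1] = a[2]+a[0] = 1+4 = 5 → [4, 6, 1, 7, 5]
append a[0]+a[4] = 4+5 = 9 → [4, 6, 1, 7, 5, 9]
a[-3] = a[0]-a[0] = 4-4 = 0 → [4, 6, 1, 0, 5, 9]
append 4 → [4, 6, 1, 0, 5, 9, 4]
pop() removes 4 → [4, 6, 1, 0, 5, 9]
insert 1 at 5 → [4, 6, 1, 0, 5, 1, 9]
append a[-1]+a[-1] = 9+9 = 18 → [4, 6, 1, 0, 5, 1, 9, 18]

[4, 6, 1, 0, 5, 1, 9, 18]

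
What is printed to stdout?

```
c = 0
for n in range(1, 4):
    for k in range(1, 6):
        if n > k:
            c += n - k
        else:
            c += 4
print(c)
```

52

n=1,k=1: not 1>1, c = 0+4 = 4
n=1,k=2: not 1>2, c = 4+4 = 8
n=1,k=3: not 1>3, c = 8+4 = 12
n=1,k=4: not 1>4, c = 12+4 = 16
n=1,k=5: not 1>5, c = 16+4 = 20
n=2,k=1: 2>1, c = 20+1 = 21
n=2,k=2: not 2>2, c = 21+4 = 25
n=2,k=3: not 2>3, c = 25+4 = 29
n=2,k=4: not 2>4, c = 29+4 = 33
n=2,k=5: not 2>5, c = 33+4 = 37
n=3,k=1: 3>1, c = 37+2 = 39
n=3,k=2: 3>2, c = 39+1 = 40
n=3,k=3: not 3>3, c = 40+4 = 44
n=3,k=4: not 3>4, c = 44+4 = 48
n=3,k=5: not 3>5, c = 48+4 = 52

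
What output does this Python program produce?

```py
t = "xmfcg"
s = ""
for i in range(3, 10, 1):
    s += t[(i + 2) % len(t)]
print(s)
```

i=3: add t[0]='x' → 'x'
i=4: add t[1]='m' → 'xm'
i=5: add t[2]='f' → 'xmf'
i=6: add t[3]='c' → 'xmfc'
i=7: add t[4]='g' → 'xmfcg'
i=8: add t[0]='x' → 'xmfcgx'
i=9: add t[1]='m' → 'xmfcgxm'

xmfcgxm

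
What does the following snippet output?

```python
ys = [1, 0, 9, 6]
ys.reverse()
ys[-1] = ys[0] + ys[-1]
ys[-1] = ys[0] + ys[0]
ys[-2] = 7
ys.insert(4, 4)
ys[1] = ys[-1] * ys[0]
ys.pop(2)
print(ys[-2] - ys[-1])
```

reverse → [6, 9, 0, 1]
ys[-1] = ys[0]+ys[-1] = 6+1 = 7 → [6, 9, 0, 7]
ys[-1] = ys[0]+ys[0] = 6+6 = 12 → [6, 9, 0, 12]
ys[-2] = 7 → [6, 9, 7, 12]
insert 4 at 4 → [6, 9, 7, 12, 4]
ys[1] = ys[-1]*ys[0] = 4*6 = 24 → [6, 24, 7, 12, 4]
pop(2) removes 7 → [6, 24, 12, 4]
ys[-2]-ys[-1] = 12-4 = 8

8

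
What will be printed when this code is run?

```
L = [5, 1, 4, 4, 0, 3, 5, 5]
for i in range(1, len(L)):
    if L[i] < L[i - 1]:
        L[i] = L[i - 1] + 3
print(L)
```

i=1: 1<5, L[1] = 5+3 = 8 → [5, 8, 4, 4, 0, 3, 5, 5]
i=2: 4<8, L[2] = 8+3 = 11 → [5, 8, 11, 4, 0, 3, 5, 5]
i=3: 4<11, L[3] = 11+3 = 14 → [5, 8, 11, 14, 0, 3, 5, 5]
i=4: 0<14, L[4] = 14+3 = 17 → [5, 8, 11, 14, 17, 3, 5, 5]
i=5: 3<17, L[5] = 17+3 = 20 → [5, 8, 11, 14, 17, 20, 5, 5]
i=6: 5<20, L[6] = 20+3 = 23 → [5, 8, 11, 14, 17, 20, 23, 5]
i=7: 5<23, L[7] = 23+3 = 26 → [5, 8, 11, 14, 17, 20, 23, 26]

[5, 8, 11, 14, 17, 20, 23, 26]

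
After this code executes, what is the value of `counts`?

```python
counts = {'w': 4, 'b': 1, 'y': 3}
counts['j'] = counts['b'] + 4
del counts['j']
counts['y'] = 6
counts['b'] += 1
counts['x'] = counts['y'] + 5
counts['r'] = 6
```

counts['j'] = counts['b']+4 = 5 → {'w': 4, 'b': 1, 'y': 3, 'j': 5}
del 'j' → {'w': 4, 'b': 1, 'y': 3}
counts['y'] = 6 → {'w': 4, 'b': 1, 'y': 6}
counts['b'] = 1+1 = 2 → {'w': 4, 'b': 2, 'y': 6}
counts['x'] = counts['y']+5 = 11 → {'w': 4, 'b': 2, 'y': 6, 'x': 11}
counts['r'] = 6 → {'w': 4, 'b': 2, 'y': 6, 'x': 11, 'r': 6}

{'w': 4, 'b': 2, 'y': 6, 'x': 11, 'r': 6}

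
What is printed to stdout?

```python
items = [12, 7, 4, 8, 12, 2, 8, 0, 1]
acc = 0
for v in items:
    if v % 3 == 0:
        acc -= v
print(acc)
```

-24

v=12: %3==0, acc = 0-12 = -12
v=7: not %3==0
v=4: not %3==0
v=8: not %3==0
v=12: %3==0, acc = (-12)-12 = -24
v=2: not %3==0
v=8: not %3==0
v=0: %3==0, acc = (-24)-0 = -24
v=1: not %3==0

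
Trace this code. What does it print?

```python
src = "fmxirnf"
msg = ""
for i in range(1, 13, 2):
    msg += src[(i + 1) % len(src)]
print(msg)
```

xrfmin

i=1: add src[2]='x' → 'x'
i=3: add src[4]='r' → 'xr'
i=5: add src[6]='f' → 'xrf'
i=7: add src[1]='m' → 'xrfm'
i=9: add src[3]='i' → 'xrfmi'
i=11: add src[5]='n' → 'xrfmin'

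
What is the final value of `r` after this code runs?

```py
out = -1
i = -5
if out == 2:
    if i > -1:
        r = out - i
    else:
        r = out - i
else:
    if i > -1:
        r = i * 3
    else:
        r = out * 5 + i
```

-10

out=-1, i=-5
out == 2 is False; i > -1 is False
→ r = out * 5 + i = -10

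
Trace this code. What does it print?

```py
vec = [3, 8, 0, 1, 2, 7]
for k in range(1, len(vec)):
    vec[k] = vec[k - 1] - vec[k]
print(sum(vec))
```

k=1: vec[1] = 3-8 = -5 → [3, -5, 0, 1, 2, 7]
k=2: vec[2] = (-5)-0 = -5 → [3, -5, -5, 1, 2, 7]
k=3: vec[3] = (-5)-1 = -6 → [3, -5, -5, -6, 2, 7]
k=4: vec[4] = (-6)-2 = -8 → [3, -5, -5, -6, -8, 7]
k=5: vec[5] = (-8)-7 = -15 → [3, -5, -5, -6, -8, -15]
sum = -36

-36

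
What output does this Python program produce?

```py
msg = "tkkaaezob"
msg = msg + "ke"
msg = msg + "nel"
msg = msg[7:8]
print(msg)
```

+ 'ke' → 'tkkaaezobke'
+ 'nel' → 'tkkaaezobkenel'
slice [7:8] → 'o'

o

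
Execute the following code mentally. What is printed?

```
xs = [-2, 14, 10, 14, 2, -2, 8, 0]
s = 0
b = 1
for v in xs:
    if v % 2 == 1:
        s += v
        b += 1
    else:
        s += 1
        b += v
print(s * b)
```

v=-2: not odd, s = 0+1 = 1; b=-1
v=14: not odd, s = 1+1 = 2; b=13
v=10: not odd, s = 2+1 = 3; b=23
v=14: not odd, s = 3+1 = 4; b=37
v=2: not odd, s = 4+1 = 5; b=39
v=-2: not odd, s = 5+1 = 6; b=37
v=8: not odd, s = 6+1 = 7; b=45
v=0: not odd, s = 7+1 = 8; b=45
s*b = 8*45 = 360

360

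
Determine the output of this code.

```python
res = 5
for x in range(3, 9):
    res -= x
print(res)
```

-28

x=3: res = 5-3 = 2
x=4: res = 2-4 = -2
x=5: res = (-2)-5 = -7
x=6: res = (-7)-6 = -13
x=7: res = (-13)-7 = -20
x=8: res = (-20)-8 = -28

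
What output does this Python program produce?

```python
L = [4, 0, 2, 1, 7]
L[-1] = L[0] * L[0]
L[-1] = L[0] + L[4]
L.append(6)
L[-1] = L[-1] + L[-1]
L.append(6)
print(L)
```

[4, 0, 2, 1, 20, 12, 6]

L[-1] = L[0]*L[0] = 4*4 = 16 → [4, 0, 2, 1, 16]
L[-1] = L[0]+L[4] = 4+16 = 20 → [4, 0, 2, 1, 20]
append 6 → [4, 0, 2, 1, 20, 6]
L[-1] = L[-1]+L[-1] = 6+6 = 12 → [4, 0, 2, 1, 20, 12]
append 6 → [4, 0, 2, 1, 20, 12, 6]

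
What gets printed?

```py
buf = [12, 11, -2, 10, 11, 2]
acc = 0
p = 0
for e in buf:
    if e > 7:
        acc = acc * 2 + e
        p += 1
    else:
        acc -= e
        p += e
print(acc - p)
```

173

e=12: >7, acc = 0*2+12 = 12; p=1
e=11: >7, acc = 12*2+11 = 35; p=2
e=-2: not >7, acc = 35-(-2) = 37; p=0
e=10: >7, acc = 37*2+10 = 84; p=1
e=11: >7, acc = 84*2+11 = 179; p=2
e=2: not >7, acc = 179-2 = 177; p=4
acc-p = 177-4 = 173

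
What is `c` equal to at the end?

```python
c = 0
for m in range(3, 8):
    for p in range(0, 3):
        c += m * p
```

75

m=3,p=0: c = 0+0 = 0
m=3,p=1: c = 0+3 = 3
m=3,p=2: c = 3+6 = 9
m=4,p=0: c = 9+0 = 9
m=4,p=1: c = 9+4 = 13
m=4,p=2: c = 13+8 = 21
m=5,p=0: c = 21+0 = 21
m=5,p=1: c = 21+5 = 26
m=5,p=2: c = 26+10 = 36
m=6,p=0: c = 36+0 = 36
m=6,p=1: c = 36+6 = 42
m=6,p=2: c = 42+12 = 54
m=7,p=0: c = 54+0 = 54
m=7,p=1: c = 54+7 = 61
m=7,p=2: c = 61+14 = 75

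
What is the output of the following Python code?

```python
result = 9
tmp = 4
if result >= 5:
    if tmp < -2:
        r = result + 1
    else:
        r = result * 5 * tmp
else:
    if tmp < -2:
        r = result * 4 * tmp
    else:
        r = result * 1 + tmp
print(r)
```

180

result=9, tmp=4
result >= 5 is True; tmp < -2 is False
→ r = result * 5 * tmp = 180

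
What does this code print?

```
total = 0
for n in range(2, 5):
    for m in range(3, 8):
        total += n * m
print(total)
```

225

n=2,m=3: total = 0+6 = 6
n=2,m=4: total = 6+8 = 14
n=2,m=5: total = 14+10 = 24
n=2,m=6: total = 24+12 = 36
n=2,m=7: total = 36+14 = 50
n=3,m=3: total = 50+9 = 59
n=3,m=4: total = 59+12 = 71
n=3,m=5: total = 71+15 = 86
n=3,m=6: total = 86+18 = 104
n=3,m=7: total = 104+21 = 125
n=4,m=3: total = 125+12 = 137
n=4,m=4: total = 137+16 = 153
n=4,m=5: total = 153+20 = 173
n=4,m=6: total = 173+24 = 197
n=4,m=7: total = 197+28 = 225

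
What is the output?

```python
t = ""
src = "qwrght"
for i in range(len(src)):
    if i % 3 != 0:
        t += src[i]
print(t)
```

i=0: skip
i=1: add 'w' → 'w'
i=2: add 'r' → 'wr'
i=3: skip
i=4: add 'h' → 'wrh'
i=5: add 't' → 'wrht'

wrht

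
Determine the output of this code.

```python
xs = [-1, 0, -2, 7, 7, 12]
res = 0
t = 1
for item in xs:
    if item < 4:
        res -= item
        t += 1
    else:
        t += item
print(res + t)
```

33

item=-1: <4, res = 0-(-1) = 1; t=2
item=0: <4, res = 1-0 = 1; t=3
item=-2: <4, res = 1-(-2) = 3; t=4
item=7: not <4; t=11
item=7: not <4; t=18
item=12: not <4; t=30
res+t = 3+30 = 33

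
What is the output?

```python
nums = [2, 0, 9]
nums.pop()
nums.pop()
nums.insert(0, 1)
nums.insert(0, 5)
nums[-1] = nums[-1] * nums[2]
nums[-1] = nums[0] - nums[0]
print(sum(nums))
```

pop() removes 9 → [2, 0]
pop() removes 0 → [2]
insert 1 at 0 → [1, 2]
insert 5 at 0 → [5, 1, 2]
nums[-1] = nums[-1]*nums[2] = 2*2 = 4 → [5, 1, 4]
nums[-1] = nums[0]-nums[0] = 5-5 = 0 → [5, 1, 0]
sum = 6

6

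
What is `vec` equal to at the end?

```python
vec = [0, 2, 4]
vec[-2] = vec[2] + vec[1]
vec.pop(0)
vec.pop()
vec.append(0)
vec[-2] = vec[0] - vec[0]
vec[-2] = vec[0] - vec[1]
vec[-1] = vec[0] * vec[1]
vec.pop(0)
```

[0]

vec[-2] = vec[2]+vec[1] = 4+2 = 6 → [0, 6, 4]
pop(0) removes 0 → [6, 4]
pop() removes 4 → [6]
append 0 → [6, 0]
vec[-2] = vec[0]-vec[0] = 6-6 = 0 → [0, 0]
vec[-2] = vec[0]-vec[1] = 0-0 = 0 → [0, 0]
vec[-1] = vec[0]*vec[1] = 0*0 = 0 → [0, 0]
pop(0) removes 0 → [0]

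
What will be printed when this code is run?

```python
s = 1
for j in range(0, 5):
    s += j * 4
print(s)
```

41

j=0: s = 1+0*4 = 1
j=1: s = 1+1*4 = 5
j=2: s = 5+2*4 = 13
j=3: s = 13+3*4 = 25
j=4: s = 25+4*4 = 41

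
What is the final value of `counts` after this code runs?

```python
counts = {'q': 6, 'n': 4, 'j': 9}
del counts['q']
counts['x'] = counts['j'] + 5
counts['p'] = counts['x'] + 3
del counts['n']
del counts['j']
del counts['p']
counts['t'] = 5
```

del 'q' → {'n': 4, 'j': 9}
counts['x'] = counts['j']+5 = 14 → {'n': 4, 'j': 9, 'x': 14}
counts['p'] = counts['x']+3 = 17 → {'n': 4, 'j': 9, 'x': 14, 'p': 17}
del 'n' → {'j': 9, 'x': 14, 'p': 17}
del 'j' → {'x': 14, 'p': 17}
del 'p' → {'x': 14}
counts['t'] = 5 → {'x': 14, 't': 5}

{'x': 14, 't': 5}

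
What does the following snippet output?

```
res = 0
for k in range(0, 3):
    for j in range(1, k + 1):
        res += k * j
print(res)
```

k=1,j=1: res = 0+1 = 1
k=2,j=1: res = 1+2 = 3
k=2,j=2: res = 3+4 = 7

7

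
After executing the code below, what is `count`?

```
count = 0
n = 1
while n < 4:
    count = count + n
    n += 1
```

n=1: count = 0+1 = 1
n=2: count = 1+2 = 3
n=3: count = 3+3 = 6

6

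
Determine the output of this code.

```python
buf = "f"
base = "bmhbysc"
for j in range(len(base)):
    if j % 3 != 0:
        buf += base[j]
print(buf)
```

fmhys

j=0: skip
j=1: add 'm' → 'fm'
j=2: add 'h' → 'fmh'
j=3: skip
j=4: add 'y' → 'fmhy'
j=5: add 's' → 'fmhys'
j=6: skip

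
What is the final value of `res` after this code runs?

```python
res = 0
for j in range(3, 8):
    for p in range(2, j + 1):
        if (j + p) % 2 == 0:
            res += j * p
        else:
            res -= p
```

j=3,p=2: odd sum, res = 0-2 = -2
j=3,p=3: even sum, res = (-2)+9 = 7
j=4,p=2: even sum, res = 7+8 = 15
j=4,p=3: odd sum, res = 15-3 = 12
j=4,p=4: even sum, res = 12+16 = 28
j=5,p=2: odd sum, res = 28-2 = 26
j=5,p=3: even sum, res = 26+15 = 41
j=5,p=4: odd sum, res = 41-4 = 37
j=5,p=5: even sum, res = 37+25 = 62
j=6,p=2: even sum, res = 62+12 = 74
j=6,p=3: odd sum, res = 74-3 = 71
j=6,p=4: even sum, res = 71+24 = 95
j=6,p=5: odd sum, res = 95-5 = 90
j=6,p=6: even sum, res = 90+36 = 126
j=7,p=2: odd sum, res = 126-2 = 124
j=7,p=3: even sum, res = 124+21 = 145
j=7,p=4: odd sum, res = 145-4 = 141
j=7,p=5: even sum, res = 141+35 = 176
j=7,p=6: odd sum, res = 176-6 = 170
j=7,p=7: even sum, res = 170+49 = 219

219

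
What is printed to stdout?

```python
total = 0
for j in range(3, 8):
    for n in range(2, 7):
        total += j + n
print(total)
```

225

j=3,n=2: total = 0+5 = 5
j=3,n=3: total = 5+6 = 11
j=3,n=4: total = 11+7 = 18
j=3,n=5: total = 18+8 = 26
j=3,n=6: total = 26+9 = 35
j=4,n=2: total = 35+6 = 41
j=4,n=3: total = 41+7 = 48
j=4,n=4: total = 48+8 = 56
j=4,n=5: total = 56+9 = 65
j=4,n=6: total = 65+10 = 75
j=5,n=2: total = 75+7 = 82
j=5,n=3: total = 82+8 = 90
j=5,n=4: total = 90+9 = 99
j=5,n=5: total = 99+10 = 109
j=5,n=6: total = 109+11 = 120
j=6,n=2: total = 120+8 = 128
j=6,n=3: total = 128+9 = 137
j=6,n=4: total = 137+10 = 147
j=6,n=5: total = 147+11 = 158
j=6,n=6: total = 158+12 = 170
j=7,n=2: total = 170+9 = 179
j=7,n=3: total = 179+10 = 189
j=7,n=4: total = 189+11 = 200
j=7,n=5: total = 200+12 = 212
j=7,n=6: total = 212+13 = 225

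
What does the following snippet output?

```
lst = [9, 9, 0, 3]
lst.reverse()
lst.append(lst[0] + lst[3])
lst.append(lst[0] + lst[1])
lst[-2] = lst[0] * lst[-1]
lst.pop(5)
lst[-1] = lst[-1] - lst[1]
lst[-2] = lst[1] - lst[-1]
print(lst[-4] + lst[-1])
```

9

reverse → [3, 0, 9, 9]
append lst[0]+lst[3] = 3+9 = 12 → [3, 0, 9, 9, 12]
append lst[0]+lst[1] = 3+0 = 3 → [3, 0, 9, 9, 12, 3]
lst[-2] = lst[0]*lst[-1] = 3*3 = 9 → [3, 0, 9, 9, 9, 3]
pop(5) removes 3 → [3, 0, 9, 9, 9]
lst[-1] = lst[-1]-lst[1] = 9-0 = 9 → [3, 0, 9, 9, 9]
lst[-2] = lst[1]-lst[-1] = 0-9 = -9 → [3, 0, 9, -9, 9]
lst[-4]+lst[-1] = 0+9 = 9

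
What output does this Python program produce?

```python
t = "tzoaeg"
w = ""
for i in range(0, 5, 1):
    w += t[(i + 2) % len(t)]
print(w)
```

oaegt

i=0: add t[2]='o' → 'o'
i=1: add t[3]='a' → 'oa'
i=2: add t[4]='e' → 'oae'
i=3: add t[5]='g' → 'oaeg'
i=4: add t[0]='t' → 'oaegt'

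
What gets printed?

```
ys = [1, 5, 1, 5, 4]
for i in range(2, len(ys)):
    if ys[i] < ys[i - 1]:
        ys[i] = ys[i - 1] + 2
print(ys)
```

[1, 5, 7, 9, 11]

i=2: 1<5, ys[2] = 5+2 = 7 → [1, 5, 7, 5, 4]
i=3: 5<7, ys[3] = 7+2 = 9 → [1, 5, 7, 9, 4]
i=4: 4<9, ys[4] = 9+2 = 11 → [1, 5, 7, 9, 11]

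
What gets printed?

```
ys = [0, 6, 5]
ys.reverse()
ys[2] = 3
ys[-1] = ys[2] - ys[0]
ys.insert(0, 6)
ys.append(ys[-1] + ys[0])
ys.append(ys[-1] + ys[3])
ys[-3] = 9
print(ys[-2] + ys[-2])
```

reverse → [5, 6, 0]
ys[2] = 3 → [5, 6, 3]
ys[-1] = ys[2]-ys[0] = 3-5 = -2 → [5, 6, -2]
insert 6 at 0 → [6, 5, 6, -2]
append ys[-1]+ys[0] = (-2)+6 = 4 → [6, 5, 6, -2, 4]
append ys[-1]+ys[3] = 4+(-2) = 2 → [6, 5, 6, -2, 4, 2]
ys[-3] = 9 → [6, 5, 6, 9, 4, 2]
ys[-2]+ys[-2] = 4+4 = 8

8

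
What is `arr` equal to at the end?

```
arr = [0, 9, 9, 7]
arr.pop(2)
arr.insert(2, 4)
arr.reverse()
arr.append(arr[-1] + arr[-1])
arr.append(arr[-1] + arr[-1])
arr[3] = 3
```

pop(2) removes 9 → [0, 9, 7]
insert 4 at 2 → [0, 9, 4, 7]
reverse → [7, 4, 9, 0]
append arr[-1]+arr[-1] = 0+0 = 0 → [7, 4, 9, 0, 0]
append arr[-1]+arr[-1] = 0+0 = 0 → [7, 4, 9, 0, 0, 0]
arr[3] = 3 → [7, 4, 9, 3, 0, 0]

[7, 4, 9, 3, 0, 0]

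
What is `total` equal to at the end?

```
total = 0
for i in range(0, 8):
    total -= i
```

-28

i=0: total = 0-0 = 0
i=1: total = 0-1 = -1
i=2: total = (-1)-2 = -3
i=3: total = (-3)-3 = -6
i=4: total = (-6)-4 = -10
i=5: total = (-10)-5 = -15
i=6: total = (-15)-6 = -21
i=7: total = (-21)-7 = -28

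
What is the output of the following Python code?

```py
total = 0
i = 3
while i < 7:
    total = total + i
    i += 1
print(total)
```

i=3: total = 0+3 = 3
i=4: total = 3+4 = 7
i=5: total = 7+5 = 12
i=6: total = 12+6 = 18

18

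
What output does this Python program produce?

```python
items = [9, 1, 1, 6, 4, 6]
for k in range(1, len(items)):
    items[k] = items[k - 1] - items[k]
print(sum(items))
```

13

k=1: items[1] = 9-1 = 8 → [9, 8, 1, 6, 4, 6]
k=2: items[2] = 8-1 = 7 → [9, 8, 7, 6, 4, 6]
k=3: items[3] = 7-6 = 1 → [9, 8, 7, 1, 4, 6]
k=4: items[4] = 1-4 = -3 → [9, 8, 7, 1, -3, 6]
k=5: items[5] = (-3)-6 = -9 → [9, 8, 7, 1, -3, -9]
sum = 13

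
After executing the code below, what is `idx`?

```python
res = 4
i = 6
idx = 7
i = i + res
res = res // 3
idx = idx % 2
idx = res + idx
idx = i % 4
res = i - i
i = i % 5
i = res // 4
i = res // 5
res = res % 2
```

i = 6+4 = 10
res = 4//3 = 1
idx = 7%2 = 1
idx = 1+1 = 2
idx = 10%4 = 2
res = 10-10 = 0
i = 10%5 = 0
i = 0//4 = 0
i = 0//5 = 0
res = 0%2 = 0

2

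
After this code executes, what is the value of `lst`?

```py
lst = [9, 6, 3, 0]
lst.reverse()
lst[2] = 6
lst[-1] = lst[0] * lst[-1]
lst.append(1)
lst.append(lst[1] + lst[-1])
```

reverse → [0, 3, 6, 9]
lst[2] = 6 → [0, 3, 6, 9]
lst[-1] = lst[0]*lst[-1] = 0*9 = 0 → [0, 3, 6, 0]
append 1 → [0, 3, 6, 0, 1]
append lst[1]+lst[-1] = 3+1 = 4 → [0, 3, 6, 0, 1, 4]

[0, 3, 6, 0, 1, 4]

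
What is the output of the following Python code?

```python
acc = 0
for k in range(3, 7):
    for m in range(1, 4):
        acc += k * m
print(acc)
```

k=3,m=1: acc = 0+3 = 3
k=3,m=2: acc = 3+6 = 9
k=3,m=3: acc = 9+9 = 18
k=4,m=1: acc = 18+4 = 22
k=4,m=2: acc = 22+8 = 30
k=4,m=3: acc = 30+12 = 42
k=5,m=1: acc = 42+5 = 47
k=5,m=2: acc = 47+10 = 57
k=5,m=3: acc = 57+15 = 72
k=6,m=1: acc = 72+6 = 78
k=6,m=2: acc = 78+12 = 90
k=6,m=3: acc = 90+18 = 108

108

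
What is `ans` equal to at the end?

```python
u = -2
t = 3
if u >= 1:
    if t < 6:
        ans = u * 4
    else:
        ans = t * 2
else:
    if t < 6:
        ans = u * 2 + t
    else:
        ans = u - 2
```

-1

u=-2, t=3
u >= 1 is False; t < 6 is True
→ ans = u * 2 + t = -1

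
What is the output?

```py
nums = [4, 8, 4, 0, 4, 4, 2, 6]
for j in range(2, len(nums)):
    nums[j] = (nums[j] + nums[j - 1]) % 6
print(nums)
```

[4, 8, 0, 0, 4, 2, 4, 4]

j=2: nums[2] = (4+8)%6 = 0 → [4, 8, 0, 0, 4, 4, 2, 6]
j=3: nums[3] = (0+0)%6 = 0 → [4, 8, 0, 0, 4, 4, 2, 6]
j=4: nums[4] = (4+0)%6 = 4 → [4, 8, 0, 0, 4, 4, 2, 6]
j=5: nums[5] = (4+4)%6 = 2 → [4, 8, 0, 0, 4, 2, 2, 6]
j=6: nums[6] = (2+2)%6 = 4 → [4, 8, 0, 0, 4, 2, 4, 6]
j=7: nums[7] = (6+4)%6 = 4 → [4, 8, 0, 0, 4, 2, 4, 4]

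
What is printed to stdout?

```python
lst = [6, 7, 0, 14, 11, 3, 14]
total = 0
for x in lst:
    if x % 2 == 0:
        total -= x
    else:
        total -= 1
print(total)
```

x=6: even, total = 0-6 = -6
x=7: not even, total = (-6)-1 = -7
x=0: even, total = (-7)-0 = -7
x=14: even, total = (-7)-14 = -21
x=11: not even, total = (-21)-1 = -22
x=3: not even, total = (-22)-1 = -23
x=14: even, total = (-23)-14 = -37

-37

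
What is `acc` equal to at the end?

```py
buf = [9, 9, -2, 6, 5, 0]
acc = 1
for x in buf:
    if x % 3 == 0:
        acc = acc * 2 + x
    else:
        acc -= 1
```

x=9: %3==0, acc = 1*2+9 = 11
x=9: %3==0, acc = 11*2+9 = 31
x=-2: not %3==0, acc = 31-1 = 30
x=6: %3==0, acc = 30*2+6 = 66
x=5: not %3==0, acc = 66-1 = 65
x=0: %3==0, acc = 65*2+0 = 130

130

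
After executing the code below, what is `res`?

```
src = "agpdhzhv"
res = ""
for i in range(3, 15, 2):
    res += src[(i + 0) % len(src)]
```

i=3: add src[3]='d' → 'd'
i=5: add src[5]='z' → 'dz'
i=7: add src[7]='v' → 'dzv'
i=9: add src[1]='g' → 'dzvg'
i=11: add src[3]='d' → 'dzvgd'
i=13: add src[5]='z' → 'dzvgdz'

'dzvgdz'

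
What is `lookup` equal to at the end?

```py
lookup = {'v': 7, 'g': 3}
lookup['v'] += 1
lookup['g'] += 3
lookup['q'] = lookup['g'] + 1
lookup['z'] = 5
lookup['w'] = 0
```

{'v': 8, 'g': 6, 'q': 7, 'z': 5, 'w': 0}

lookup['v'] = 7+1 = 8 → {'v': 8, 'g': 3}
lookup['g'] = 3+3 = 6 → {'v': 8, 'g': 6}
lookup['q'] = lookup['g']+1 = 7 → {'v': 8, 'g': 6, 'q': 7}
lookup['z'] = 5 → {'v': 8, 'g': 6, 'q': 7, 'z': 5}
lookup['w'] = 0 → {'v': 8, 'g': 6, 'q': 7, 'z': 5, 'w': 0}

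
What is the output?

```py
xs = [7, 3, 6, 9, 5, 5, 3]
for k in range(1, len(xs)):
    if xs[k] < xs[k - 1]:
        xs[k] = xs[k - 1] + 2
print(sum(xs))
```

k=1: 3<7, xs[1] = 7+2 = 9 → [7, 9, 6, 9, 5, 5, 3]
k=2: 6<9, xs[2] = 9+2 = 11 → [7, 9, 11, 9, 5, 5, 3]
k=3: 9<11, xs[3] = 11+2 = 13 → [7, 9, 11, 13, 5, 5, 3]
k=4: 5<13, xs[4] = 13+2 = 15 → [7, 9, 11, 13, 15, 5, 3]
k=5: 5<15, xs[5] = 15+2 = 17 → [7, 9, 11, 13, 15, 17, 3]
k=6: 3<17, xs[6] = 17+2 = 19 → [7, 9, 11, 13, 15, 17, 19]
sum = 91

91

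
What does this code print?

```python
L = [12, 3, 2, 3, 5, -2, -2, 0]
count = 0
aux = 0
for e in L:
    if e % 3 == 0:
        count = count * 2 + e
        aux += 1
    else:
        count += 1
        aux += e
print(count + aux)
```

131

e=12: %3==0, count = 0*2+12 = 12; aux=1
e=3: %3==0, count = 12*2+3 = 27; aux=2
e=2: not %3==0, count = 27+1 = 28; aux=4
e=3: %3==0, count = 28*2+3 = 59; aux=5
e=5: not %3==0, count = 59+1 = 60; aux=10
e=-2: not %3==0, count = 60+1 = 61; aux=8
e=-2: not %3==0, count = 61+1 = 62; aux=6
e=0: %3==0, count = 62*2+0 = 124; aux=7
count+aux = 124+7 = 131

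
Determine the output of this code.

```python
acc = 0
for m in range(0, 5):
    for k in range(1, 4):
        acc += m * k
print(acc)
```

m=0,k=1: acc = 0+0 = 0
m=0,k=2: acc = 0+0 = 0
m=0,k=3: acc = 0+0 = 0
m=1,k=1: acc = 0+1 = 1
m=1,k=2: acc = 1+2 = 3
m=1,k=3: acc = 3+3 = 6
m=2,k=1: acc = 6+2 = 8
m=2,k=2: acc = 8+4 = 12
m=2,k=3: acc = 12+6 = 18
m=3,k=1: acc = 18+3 = 21
m=3,k=2: acc = 21+6 = 27
m=3,k=3: acc = 27+9 = 36
m=4,k=1: acc = 36+4 = 40
m=4,k=2: acc = 40+8 = 48
m=4,k=3: acc = 48+12 = 60

60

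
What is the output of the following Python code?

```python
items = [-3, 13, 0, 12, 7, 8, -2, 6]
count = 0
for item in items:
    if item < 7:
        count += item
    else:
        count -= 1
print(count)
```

item=-3: <7, count = 0+(-3) = -3
item=13: not <7, count = (-3)-1 = -4
item=0: <7, count = (-4)+0 = -4
item=12: not <7, count = (-4)-1 = -5
item=7: not <7, count = (-5)-1 = -6
item=8: not <7, count = (-6)-1 = -7
item=-2: <7, count = (-7)+(-2) = -9
item=6: <7, count = (-9)+6 = -3

-3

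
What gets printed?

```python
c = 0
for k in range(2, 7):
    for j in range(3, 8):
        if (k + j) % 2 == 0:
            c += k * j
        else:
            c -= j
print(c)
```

175

k=2,j=3: odd sum, c = 0-3 = -3
k=2,j=4: even sum, c = (-3)+8 = 5
k=2,j=5: odd sum, c = 5-5 = 0
k=2,j=6: even sum, c = 0+12 = 12
k=2,j=7: odd sum, c = 12-7 = 5
k=3,j=3: even sum, c = 5+9 = 14
k=3,j=4: odd sum, c = 14-4 = 10
k=3,j=5: even sum, c = 10+15 = 25
k=3,j=6: odd sum, c = 25-6 = 19
k=3,j=7: even sum, c = 19+21 = 40
k=4,j=3: odd sum, c = 40-3 = 37
k=4,j=4: even sum, c = 37+16 = 53
k=4,j=5: odd sum, c = 53-5 = 48
k=4,j=6: even sum, c = 48+24 = 72
k=4,j=7: odd sum, c = 72-7 = 65
k=5,j=3: even sum, c = 65+15 = 80
k=5,j=4: odd sum, c = 80-4 = 76
k=5,j=5: even sum, c = 76+25 = 101
k=5,j=6: odd sum, c = 101-6 = 95
k=5,j=7: even sum, c = 95+35 = 130
k=6,j=3: odd sum, c = 130-3 = 127
k=6,j=4: even sum, c = 127+24 = 151
k=6,j=5: odd sum, c = 151-5 = 146
k=6,j=6: even sum, c = 146+36 = 182
k=6,j=7: odd sum, c = 182-7 = 175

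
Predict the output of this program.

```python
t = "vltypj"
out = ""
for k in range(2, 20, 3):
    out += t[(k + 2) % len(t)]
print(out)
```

k=2: add t[4]='p' → 'p'
k=5: add t[1]='l' → 'pl'
k=8: add t[4]='p' → 'plp'
k=11: add t[1]='l' → 'plpl'
k=14: add t[4]='p' → 'plplp'
k=17: add t[1]='l' → 'plplpl'

plplpl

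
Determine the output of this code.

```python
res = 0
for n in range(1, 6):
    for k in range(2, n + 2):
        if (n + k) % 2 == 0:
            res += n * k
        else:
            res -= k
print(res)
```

46

n=1,k=2: odd sum, res = 0-2 = -2
n=2,k=2: even sum, res = (-2)+4 = 2
n=2,k=3: odd sum, res = 2-3 = -1
n=3,k=2: odd sum, res = (-1)-2 = -3
n=3,k=3: even sum, res = (-3)+9 = 6
n=3,k=4: odd sum, res = 6-4 = 2
n=4,k=2: even sum, res = 2+8 = 10
n=4,k=3: odd sum, res = 10-3 = 7
n=4,k=4: even sum, res = 7+16 = 23
n=4,k=5: odd sum, res = 23-5 = 18
n=5,k=2: odd sum, res = 18-2 = 16
n=5,k=3: even sum, res = 16+15 = 31
n=5,k=4: odd sum, res = 31-4 = 27
n=5,k=5: even sum, res = 27+25 = 52
n=5,k=6: odd sum, res = 52-6 = 46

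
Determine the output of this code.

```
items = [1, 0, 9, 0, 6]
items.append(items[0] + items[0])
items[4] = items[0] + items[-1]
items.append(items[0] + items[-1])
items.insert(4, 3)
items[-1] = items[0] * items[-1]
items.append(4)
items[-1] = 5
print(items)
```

[1, 0, 9, 0, 3, 3, 2, 3, 5]

append items[0]+items[0] = 1+1 = 2 → [1, 0, 9, 0, 6, 2]
items[4] = items[0]+items[-1] = 1+2 = 3 → [1, 0, 9, 0, 3, 2]
append items[0]+items[-1] = 1+2 = 3 → [1, 0, 9, 0, 3, 2, 3]
insert 3 at 4 → [1, 0, 9, 0, 3, 3, 2, 3]
items[-1] = items[0]*items[-1] = 1*3 = 3 → [1, 0, 9, 0, 3, 3, 2, 3]
append 4 → [1, 0, 9, 0, 3, 3, 2, 3, 4]
items[-1] = 5 → [1, 0, 9, 0, 3, 3, 2, 3, 5]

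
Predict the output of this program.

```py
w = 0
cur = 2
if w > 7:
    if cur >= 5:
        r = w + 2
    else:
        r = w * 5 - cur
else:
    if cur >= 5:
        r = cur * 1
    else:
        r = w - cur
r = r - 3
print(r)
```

w=0, cur=2
w > 7 is False; cur >= 5 is False
→ r = w - cur = -2
r = (-2)-3 = -5

-5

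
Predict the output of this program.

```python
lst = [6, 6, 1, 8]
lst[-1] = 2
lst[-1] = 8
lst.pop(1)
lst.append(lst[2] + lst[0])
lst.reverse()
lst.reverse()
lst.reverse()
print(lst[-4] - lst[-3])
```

lst[-1] = 2 → [6, 6, 1, 2]
lst[-1] = 8 → [6, 6, 1, 8]
pop(1) removes 6 → [6, 1, 8]
append lst[2]+lst[0] = 8+6 = 14 → [6, 1, 8, 14]
reverse → [14, 8, 1, 6]
reverse → [6, 1, 8, 14]
reverse → [14, 8, 1, 6]
lst[-4]-lst[-3] = 14-8 = 6

6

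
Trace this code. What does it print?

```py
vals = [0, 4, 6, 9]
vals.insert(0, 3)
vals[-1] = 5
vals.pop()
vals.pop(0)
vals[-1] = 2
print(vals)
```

[0, 4, 2]

insert 3 at 0 → [3, 0, 4, 6, 9]
vals[-1] = 5 → [3, 0, 4, 6, 5]
pop() removes 5 → [3, 0, 4, 6]
pop(0) removes 3 → [0, 4, 6]
vals[-1] = 2 → [0, 4, 2]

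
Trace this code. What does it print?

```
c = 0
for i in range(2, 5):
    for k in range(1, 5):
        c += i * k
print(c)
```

90

i=2,k=1: c = 0+2 = 2
i=2,k=2: c = 2+4 = 6
i=2,k=3: c = 6+6 = 12
i=2,k=4: c = 12+8 = 20
i=3,k=1: c = 20+3 = 23
i=3,k=2: c = 23+6 = 29
i=3,k=3: c = 29+9 = 38
i=3,k=4: c = 38+12 = 50
i=4,k=1: c = 50+4 = 54
i=4,k=2: c = 54+8 = 62
i=4,k=3: c = 62+12 = 74
i=4,k=4: c = 74+16 = 90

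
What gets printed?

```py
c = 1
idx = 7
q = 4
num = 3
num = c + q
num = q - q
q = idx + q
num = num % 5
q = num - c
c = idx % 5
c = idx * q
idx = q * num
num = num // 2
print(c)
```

-7

num = 1+4 = 5
num = 4-4 = 0
q = 7+4 = 11
num = 0%5 = 0
q = 0-1 = -1
c = 7%5 = 2
c = 7*(-1) = -7
idx = (-1)*0 = 0
num = 0//2 = 0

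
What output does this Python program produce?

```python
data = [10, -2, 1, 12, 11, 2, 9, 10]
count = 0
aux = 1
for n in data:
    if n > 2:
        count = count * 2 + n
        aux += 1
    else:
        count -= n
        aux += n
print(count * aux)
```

n=10: >2, count = 0*2+10 = 10; aux=2
n=-2: not >2, count = 10-(-2) = 12; aux=0
n=1: not >2, count = 12-1 = 11; aux=1
n=12: >2, count = 11*2+12 = 34; aux=2
n=11: >2, count = 34*2+11 = 79; aux=3
n=2: not >2, count = 79-2 = 77; aux=5
n=9: >2, count = 77*2+9 = 163; aux=6
n=10: >2, count = 163*2+10 = 336; aux=7
count*aux = 336*7 = 2352

2352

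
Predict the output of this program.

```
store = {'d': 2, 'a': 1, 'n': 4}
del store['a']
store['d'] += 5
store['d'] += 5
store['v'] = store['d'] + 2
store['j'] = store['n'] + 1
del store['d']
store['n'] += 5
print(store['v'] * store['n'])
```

126

del 'a' → {'d': 2, 'n': 4}
store['d'] = 2+5 = 7 → {'d': 7, 'n': 4}
store['d'] = 7+5 = 12 → {'d': 12, 'n': 4}
store['v'] = store['d']+2 = 14 → {'d': 12, 'n': 4, 'v': 14}
store['j'] = store['n']+1 = 5 → {'d': 12, 'n': 4, 'v': 14, 'j': 5}
del 'd' → {'n': 4, 'v': 14, 'j': 5}
store['n'] = 4+5 = 9 → {'n': 9, 'v': 14, 'j': 5}
store['v']*store['n'] = 14*9 = 126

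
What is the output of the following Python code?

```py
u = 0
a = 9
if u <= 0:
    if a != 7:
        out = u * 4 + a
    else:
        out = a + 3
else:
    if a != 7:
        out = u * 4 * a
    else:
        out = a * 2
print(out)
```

9

u=0, a=9
u <= 0 is True; a != 7 is True
→ out = u * 4 + a = 9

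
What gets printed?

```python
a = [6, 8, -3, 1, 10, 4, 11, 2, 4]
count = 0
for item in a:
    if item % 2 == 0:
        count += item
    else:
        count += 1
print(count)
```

item=6: even, count = 0+6 = 6
item=8: even, count = 6+8 = 14
item=-3: not even, count = 14+1 = 15
item=1: not even, count = 15+1 = 16
item=10: even, count = 16+10 = 26
item=4: even, count = 26+4 = 30
item=11: not even, count = 30+1 = 31
item=2: even, count = 31+2 = 33
item=4: even, count = 33+4 = 37

37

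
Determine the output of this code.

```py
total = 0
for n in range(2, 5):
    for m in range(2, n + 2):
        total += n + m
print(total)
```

57

n=2,m=2: total = 0+4 = 4
n=2,m=3: total = 4+5 = 9
n=3,m=2: total = 9+5 = 14
n=3,m=3: total = 14+6 = 20
n=3,m=4: total = 20+7 = 27
n=4,m=2: total = 27+6 = 33
n=4,m=3: total = 33+7 = 40
n=4,m=4: total = 40+8 = 48
n=4,m=5: total = 48+9 = 57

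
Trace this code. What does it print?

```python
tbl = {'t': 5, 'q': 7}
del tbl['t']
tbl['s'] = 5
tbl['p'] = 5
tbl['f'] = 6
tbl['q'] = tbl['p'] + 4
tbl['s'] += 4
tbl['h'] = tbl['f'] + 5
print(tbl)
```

{'q': 9, 's': 9, 'p': 5, 'f': 6, 'h': 11}

del 't' → {'q': 7}
tbl['s'] = 5 → {'q': 7, 's': 5}
tbl['p'] = 5 → {'q': 7, 's': 5, 'p': 5}
tbl['f'] = 6 → {'q': 7, 's': 5, 'p': 5, 'f': 6}
tbl['q'] = tbl['p']+4 = 9 → {'q': 9, 's': 5, 'p': 5, 'f': 6}
tbl['s'] = 5+4 = 9 → {'q': 9, 's': 9, 'p': 5, 'f': 6}
tbl['h'] = tbl['f']+5 = 11 → {'q': 9, 's': 9, 'p': 5, 'f': 6, 'h': 11}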